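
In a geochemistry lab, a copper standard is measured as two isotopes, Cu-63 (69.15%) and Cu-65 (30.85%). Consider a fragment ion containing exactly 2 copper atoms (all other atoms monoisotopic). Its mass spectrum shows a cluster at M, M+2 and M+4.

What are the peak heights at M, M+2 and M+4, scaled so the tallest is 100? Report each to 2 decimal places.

The 2 Cu atoms are independent, so intensities follow the terms of (0.6915 + 0.3085)^2.
P(M) = 0.6915^2 = 0.478172
P(M+2) = 2 × 0.6915^1 × 0.3085^1 = 0.426656
P(M+4) = 0.3085^2 = 0.095172
The M peak is largest (0.478172); scaling to 100 gives 100.00 : 89.23 : 19.90.

100.00 : 89.23 : 19.90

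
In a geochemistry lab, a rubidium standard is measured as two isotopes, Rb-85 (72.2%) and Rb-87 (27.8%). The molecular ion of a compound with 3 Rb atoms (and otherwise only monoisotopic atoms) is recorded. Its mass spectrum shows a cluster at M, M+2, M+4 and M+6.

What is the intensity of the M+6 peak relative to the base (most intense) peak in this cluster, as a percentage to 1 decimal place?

4.9%

Term probabilities: M 0.3764, M+2 0.4348, M+4 0.1674, M+6 0.0215. Base peak = M+2.
P(M+2) = C(3,1) × 0.722^2 × 0.278^1 = 3 × 0.521284 × 0.2780 = 0.434751 (base)
P(M+6) = C(3,3) × 0.722^0 × 0.278^3 = 1 × 1.0000 × 0.02148495 = 0.021485
Relative intensity = 0.021485 / 0.434751 × 100 = 4.9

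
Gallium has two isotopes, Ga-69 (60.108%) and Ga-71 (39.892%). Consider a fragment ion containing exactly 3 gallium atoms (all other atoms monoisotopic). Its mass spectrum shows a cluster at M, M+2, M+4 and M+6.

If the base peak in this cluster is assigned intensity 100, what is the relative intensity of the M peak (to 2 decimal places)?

50.23

Term probabilities: M 0.2172, M+2 0.4324, M+4 0.2870, M+6 0.0635. Base peak = M+2.
P(M+2) = C(3,1) × 0.60108^2 × 0.39892^1 = 3 × 0.36129717 × 0.39892 = 0.432386 (base)
P(M) = C(3,0) × 0.60108^3 × 0.39892^0 = 1 × 0.2171685 × 1.0000 = 0.217169
Relative intensity = 0.217169 / 0.432386 × 100 = 50.23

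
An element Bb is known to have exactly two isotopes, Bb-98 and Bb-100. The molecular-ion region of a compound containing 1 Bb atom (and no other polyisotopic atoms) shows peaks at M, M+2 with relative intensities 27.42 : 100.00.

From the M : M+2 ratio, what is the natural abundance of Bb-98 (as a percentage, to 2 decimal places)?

21.52%

Write p for the Bb-98 fraction. I(M+2)/I(M) = [C(1,1)·p^0·(1−p)] / p^1 = 1·(1−p)/p = 100.00/27.42 = 3.6470
(1−p)/p = 3.6470/1 = 3.6470  ⇒  p = 1/(1 + 3.6470) = 0.2152
Bb-98: 21.52%, Bb-100: 78.48%.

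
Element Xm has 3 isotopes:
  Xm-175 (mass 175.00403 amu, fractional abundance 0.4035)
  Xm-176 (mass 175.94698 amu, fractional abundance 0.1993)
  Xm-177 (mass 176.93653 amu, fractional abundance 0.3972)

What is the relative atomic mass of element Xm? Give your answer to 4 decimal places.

175.9595 amu

Weight each isotope mass by its fractional abundance: 0.4035 × 175.00403 + 0.1993 × 175.94698 + 0.3972 × 176.93653
= 70.614126 + 35.066233 + 70.279190 = 175.959549 amu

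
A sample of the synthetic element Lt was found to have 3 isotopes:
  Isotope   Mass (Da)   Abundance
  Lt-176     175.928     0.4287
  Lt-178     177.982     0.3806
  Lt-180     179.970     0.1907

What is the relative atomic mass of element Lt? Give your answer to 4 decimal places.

Average mass = Σ (abundance × isotope mass) = 0.4287 × 175.928 + 0.3806 × 177.982 + 0.1907 × 179.970
= 75.42033 + 67.73995 + 34.32028 = 177.48056 Da

177.4806 Da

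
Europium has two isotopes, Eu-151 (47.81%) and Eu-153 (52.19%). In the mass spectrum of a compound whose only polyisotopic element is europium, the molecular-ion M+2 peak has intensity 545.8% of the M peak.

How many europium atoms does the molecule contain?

For n independent Eu atoms, I(M+2)/I(M) = n · (abundance Eu-153) / (abundance Eu-151) = n · 0.5219/0.4781.
n = 5.458 × 0.4781/0.5219 = 5.00 ≈ 5

5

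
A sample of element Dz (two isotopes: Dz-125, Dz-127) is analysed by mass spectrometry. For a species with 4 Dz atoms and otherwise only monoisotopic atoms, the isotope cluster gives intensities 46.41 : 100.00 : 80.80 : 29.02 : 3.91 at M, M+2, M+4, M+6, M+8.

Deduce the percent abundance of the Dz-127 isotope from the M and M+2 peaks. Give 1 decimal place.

35.0%

If p is the fraction of Dz that is Dz-125, then I(M+2)/I(M) = [C(4,1)·p^3·(1−p)] / p^4 = 4·(1−p)/p = 100.00/46.41 = 2.1547
(1−p)/p = 2.1547/4 = 0.5387  ⇒  p = 1/(1 + 0.5387) = 0.6499
Dz-125: 65.0%, Dz-127: 35.0%.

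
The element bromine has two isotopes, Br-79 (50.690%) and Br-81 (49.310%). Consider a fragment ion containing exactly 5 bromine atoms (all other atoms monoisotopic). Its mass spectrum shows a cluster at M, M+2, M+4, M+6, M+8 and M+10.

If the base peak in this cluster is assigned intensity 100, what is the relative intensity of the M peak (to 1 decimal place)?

10.6

(0.50690 + 0.49310)^5 gives M 0.0335, M+2 0.1628, M+4 0.3167, M+6 0.3081, M+8 0.1498, M+10 0.0292; the largest is M+4.
P(M+4) = C(5,2) × 0.50690^3 × 0.49310^2 = 10 × 0.13024674 × 0.24314761 = 0.316692 (base)
P(M) = C(5,0) × 0.50690^5 × 0.49310^0 = 1 × 0.03346659 × 1.0000 = 0.033467
Relative intensity = 0.033467 / 0.316692 × 100 = 10.6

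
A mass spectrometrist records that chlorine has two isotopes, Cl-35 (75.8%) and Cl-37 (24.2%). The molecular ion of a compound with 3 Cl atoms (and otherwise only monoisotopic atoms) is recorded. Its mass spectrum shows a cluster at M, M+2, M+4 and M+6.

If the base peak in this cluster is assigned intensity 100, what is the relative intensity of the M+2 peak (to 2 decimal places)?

Binomial terms of (0.758 + 0.242)^3: M 0.4355, M+2 0.4171, M+4 0.1332, M+6 0.0142 → M is the base peak.
P(M) = C(3,0) × 0.758^3 × 0.242^0 = 1 × 0.43551951 × 1.0000 = 0.435520 (base)
P(M+2) = C(3,1) × 0.758^2 × 0.242^1 = 3 × 0.574564 × 0.2420 = 0.417133
Relative intensity = 0.417133 / 0.435520 × 100 = 95.78

95.78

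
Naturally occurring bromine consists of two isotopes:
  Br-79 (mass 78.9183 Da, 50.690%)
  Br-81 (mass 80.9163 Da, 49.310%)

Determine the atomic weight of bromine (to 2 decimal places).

The abundance-weighted mean is 0.50690 × 78.9183 + 0.49310 × 80.9163
= 40.00369 + 39.89983 = 79.90352 Da

79.90 Da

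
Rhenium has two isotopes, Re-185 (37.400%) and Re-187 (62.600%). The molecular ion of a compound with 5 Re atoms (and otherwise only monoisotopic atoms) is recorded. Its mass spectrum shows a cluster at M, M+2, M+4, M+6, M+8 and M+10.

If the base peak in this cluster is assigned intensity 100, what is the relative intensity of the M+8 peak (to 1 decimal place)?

83.7

Binomial terms of (0.37400 + 0.62600)^5: M 0.0073, M+2 0.0612, M+4 0.2050, M+6 0.3431, M+8 0.2872, M+10 0.0961 → M+6 is the base peak.
P(M+6) = C(5,3) × 0.37400^2 × 0.62600^3 = 10 × 0.139876 × 0.24531438 = 0.343136 (base)
P(M+8) = C(5,4) × 0.37400^1 × 0.62600^4 = 5 × 0.3740 × 0.1535668 = 0.287170
Relative intensity = 0.287170 / 0.343136 × 100 = 83.7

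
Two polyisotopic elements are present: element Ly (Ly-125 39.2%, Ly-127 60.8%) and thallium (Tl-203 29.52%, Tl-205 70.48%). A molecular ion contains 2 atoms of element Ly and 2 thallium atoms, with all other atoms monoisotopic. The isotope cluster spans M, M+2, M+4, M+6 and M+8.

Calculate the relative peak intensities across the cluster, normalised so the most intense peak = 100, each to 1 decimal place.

3.4 : 27.0 : 78.6 : 100.0 : 47.0

Element Ly pattern (n=2): 0.153664 : 0.476672 : 0.369664
Thallium pattern (n=2): 0.08714304 : 0.41611392 : 0.49674304
Convolve the two distributions (both contribute in 2-u steps):
  M: 0.153664×0.08714304 = 0.013391
  M+2: 0.153664×0.41611392 + 0.476672×0.08714304 = 0.105480
  M+4: 0.153664×0.49674304 + 0.476672×0.41611392 + 0.369664×0.08714304 = 0.306895
  M+6: 0.476672×0.49674304 + 0.369664×0.41611392 = 0.390606
  M+8: 0.369664×0.49674304 = 0.183628
Scale to base peak (0.390606) = 100: 3.4 : 27.0 : 78.6 : 100.0 : 47.0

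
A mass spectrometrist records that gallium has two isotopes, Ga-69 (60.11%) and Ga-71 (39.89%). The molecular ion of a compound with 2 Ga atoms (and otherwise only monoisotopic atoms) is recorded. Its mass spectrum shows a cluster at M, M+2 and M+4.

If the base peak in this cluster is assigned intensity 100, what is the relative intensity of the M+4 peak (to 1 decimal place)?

33.2

Binomial terms of (0.6011 + 0.3989)^2: M 0.3613, M+2 0.4796, M+4 0.1591 → M+2 is the base peak.
P(M+2) = C(2,1) × 0.6011^1 × 0.3989^1 = 2 × 0.6011 × 0.3989 = 0.479558 (base)
P(M+4) = C(2,2) × 0.6011^0 × 0.3989^2 = 1 × 1.0000 × 0.15912121 = 0.159121
Relative intensity = 0.159121 / 0.479558 × 100 = 33.2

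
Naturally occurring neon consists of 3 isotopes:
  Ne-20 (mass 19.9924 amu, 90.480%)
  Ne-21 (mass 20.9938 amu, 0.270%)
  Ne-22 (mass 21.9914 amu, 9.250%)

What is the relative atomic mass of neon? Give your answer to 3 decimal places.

20.180 amu

Ar = Σ fᵢ·mᵢ = 0.90480 × 19.9924 + 0.00270 × 20.9938 + 0.09250 × 21.9914
= 18.08912 + 0.05668 + 2.03420 = 20.18000 amu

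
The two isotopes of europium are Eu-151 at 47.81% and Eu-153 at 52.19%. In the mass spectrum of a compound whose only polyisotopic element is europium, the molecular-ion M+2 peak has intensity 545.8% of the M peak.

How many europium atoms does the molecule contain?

For n independent Eu atoms, I(M+2)/I(M) = n · (abundance Eu-153) / (abundance Eu-151) = n · 0.5219/0.4781.
n = 5.458 × 0.4781/0.5219 = 5.00 ≈ 5

5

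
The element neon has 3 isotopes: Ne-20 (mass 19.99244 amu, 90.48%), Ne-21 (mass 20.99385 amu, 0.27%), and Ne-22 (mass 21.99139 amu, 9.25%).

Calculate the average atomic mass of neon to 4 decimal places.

Average mass = Σ (abundance × isotope mass) = 0.9048 × 19.99244 + 0.0027 × 20.99385 + 0.0925 × 21.99139
= 18.089160 + 0.056683 + 2.034204 = 20.180047 amu

20.1800 amu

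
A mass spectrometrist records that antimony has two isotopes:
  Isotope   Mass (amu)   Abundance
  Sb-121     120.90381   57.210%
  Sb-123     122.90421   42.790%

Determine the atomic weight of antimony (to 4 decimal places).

121.7598 amu

Average mass = Σ (abundance × isotope mass) = 0.57210 × 120.90381 + 0.42790 × 122.90421
= 69.169070 + 52.590711 = 121.759781 amu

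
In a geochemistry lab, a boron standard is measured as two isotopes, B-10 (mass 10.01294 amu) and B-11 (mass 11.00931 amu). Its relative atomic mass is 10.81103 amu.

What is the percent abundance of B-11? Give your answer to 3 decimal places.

80.100%

Let x be the fractional abundance of B-10; then B-11 has abundance 1 − x.
10.01294·x + 11.00931·(1 − x) = 10.81103
(10.01294 − 11.00931)·x = 10.81103 − 11.00931
x = -0.19828 / -0.99637 = 0.19900 → 19.900% B-10, 80.100% B-11.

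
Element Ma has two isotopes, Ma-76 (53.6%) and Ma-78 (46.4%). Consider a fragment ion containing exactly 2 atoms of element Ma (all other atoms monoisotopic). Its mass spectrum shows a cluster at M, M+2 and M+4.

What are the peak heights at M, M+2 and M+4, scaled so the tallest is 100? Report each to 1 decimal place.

Expanding (0.536 + 0.464)^2:
P(M) = 0.536^2 = 0.287296
P(M+2) = 2 × 0.536^1 × 0.464^1 = 0.497408
P(M+4) = 0.464^2 = 0.215296
The M+2 peak is largest (0.497408); scaling to 100 gives 57.8 : 100.0 : 43.3.

57.8 : 100.0 : 43.3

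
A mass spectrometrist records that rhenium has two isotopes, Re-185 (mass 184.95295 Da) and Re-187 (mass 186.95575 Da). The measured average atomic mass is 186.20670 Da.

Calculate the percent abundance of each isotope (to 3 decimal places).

Let x be the fractional abundance of Re-185; then Re-187 has abundance 1 − x.
184.95295·x + 186.95575·(1 − x) = 186.20670
(184.95295 − 186.95575)·x = 186.20670 − 186.95575
x = -0.74905 / -2.00280 = 0.37400 → 37.400% Re-185, 62.600% Re-187.

Re-185: 37.400%, Re-187: 62.600%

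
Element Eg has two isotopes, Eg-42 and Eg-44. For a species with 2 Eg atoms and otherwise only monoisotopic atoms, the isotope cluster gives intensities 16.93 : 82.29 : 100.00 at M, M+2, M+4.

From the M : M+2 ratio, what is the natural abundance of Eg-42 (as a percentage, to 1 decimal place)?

Write p for the Eg-42 fraction. I(M+2)/I(M) = [C(2,1)·p^1·(1−p)] / p^2 = 2·(1−p)/p = 82.29/16.93 = 4.8606
(1−p)/p = 4.8606/2 = 2.4303  ⇒  p = 1/(1 + 2.4303) = 0.2915
Eg-42: 29.2%, Eg-44: 70.8%.

29.2%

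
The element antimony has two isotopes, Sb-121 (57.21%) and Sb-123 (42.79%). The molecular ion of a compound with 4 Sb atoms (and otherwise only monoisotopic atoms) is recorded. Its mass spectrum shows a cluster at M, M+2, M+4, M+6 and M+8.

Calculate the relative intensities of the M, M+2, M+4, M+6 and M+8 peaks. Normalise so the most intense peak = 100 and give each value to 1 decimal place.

29.8 : 89.1 : 100.0 : 49.9 : 9.3

Expanding (0.5721 + 0.4279)^4:
P(M) = 0.5721^4 = 0.107124
P(M+2) = 4 × 0.5721^3 × 0.4279^1 = 0.320493
P(M+4) = 6 × 0.5721^2 × 0.4279^2 = 0.359567
P(M+6) = 4 × 0.5721^1 × 0.4279^3 = 0.179291
P(M+8) = 0.4279^4 = 0.033525
The M+4 peak is largest (0.359567); scaling to 100 gives 29.8 : 89.1 : 100.0 : 49.9 : 9.3.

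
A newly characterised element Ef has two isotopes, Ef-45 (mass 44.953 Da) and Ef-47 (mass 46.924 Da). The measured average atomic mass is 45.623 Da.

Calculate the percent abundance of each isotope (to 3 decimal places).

Ef-45: 66.007%, Ef-47: 33.993%

Writing the weighted mean with unknown fraction x of Ef-45:
44.953·x + 46.924·(1 − x) = 45.623
(44.953 − 46.924)·x = 45.623 − 46.924
x = -1.301 / -1.971 = 0.66007 → 66.007% Ef-45, 33.993% Ef-47.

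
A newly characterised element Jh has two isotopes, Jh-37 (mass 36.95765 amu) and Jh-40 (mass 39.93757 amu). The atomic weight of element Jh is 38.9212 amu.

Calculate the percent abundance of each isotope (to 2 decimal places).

With x = fraction of Jh-37 (so Jh-40 is 1 − x):
36.95765·x + 39.93757·(1 − x) = 38.9212
(36.95765 − 39.93757)·x = 38.9212 − 39.93757
x = -1.01637 / -2.97992 = 0.34107 → 34.11% Jh-37, 65.89% Jh-40.

Jh-37: 34.11%, Jh-40: 65.89%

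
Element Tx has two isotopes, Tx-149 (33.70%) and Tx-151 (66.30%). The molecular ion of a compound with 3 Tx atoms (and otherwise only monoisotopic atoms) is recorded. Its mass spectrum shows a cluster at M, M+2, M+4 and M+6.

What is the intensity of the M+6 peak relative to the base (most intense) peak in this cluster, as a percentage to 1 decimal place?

Binomial terms of (0.3370 + 0.6630)^3: M 0.0383, M+2 0.2259, M+4 0.4444, M+6 0.2914 → M+4 is the base peak.
P(M+4) = C(3,2) × 0.3370^1 × 0.6630^2 = 3 × 0.3370 × 0.439569 = 0.444404 (base)
P(M+6) = C(3,3) × 0.3370^0 × 0.6630^3 = 1 × 1.0000 × 0.29143425 = 0.291434
Relative intensity = 0.291434 / 0.444404 × 100 = 65.6

65.6%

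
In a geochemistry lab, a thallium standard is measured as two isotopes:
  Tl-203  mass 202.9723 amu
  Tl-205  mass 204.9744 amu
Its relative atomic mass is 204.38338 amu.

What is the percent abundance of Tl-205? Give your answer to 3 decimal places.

With x = fraction of Tl-203 (so Tl-205 is 1 − x):
202.9723·x + 204.9744·(1 − x) = 204.38338
(202.9723 − 204.9744)·x = 204.38338 − 204.9744
x = -0.59102 / -2.0021 = 0.29520 → 29.520% Tl-203, 70.480% Tl-205.

70.480%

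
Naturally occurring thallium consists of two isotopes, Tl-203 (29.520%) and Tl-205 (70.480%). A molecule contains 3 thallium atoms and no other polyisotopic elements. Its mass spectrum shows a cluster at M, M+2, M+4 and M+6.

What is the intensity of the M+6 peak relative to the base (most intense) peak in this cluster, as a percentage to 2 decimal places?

79.58%

(0.29520 + 0.70480)^3 gives M 0.0257, M+2 0.1843, M+4 0.4399, M+6 0.3501; the largest is M+4.
P(M+4) = C(3,2) × 0.29520^1 × 0.70480^2 = 3 × 0.2952 × 0.49674304 = 0.439916 (base)
P(M+6) = C(3,3) × 0.29520^0 × 0.70480^3 = 1 × 1.0000 × 0.35010449 = 0.350104
Relative intensity = 0.350104 / 0.439916 × 100 = 79.58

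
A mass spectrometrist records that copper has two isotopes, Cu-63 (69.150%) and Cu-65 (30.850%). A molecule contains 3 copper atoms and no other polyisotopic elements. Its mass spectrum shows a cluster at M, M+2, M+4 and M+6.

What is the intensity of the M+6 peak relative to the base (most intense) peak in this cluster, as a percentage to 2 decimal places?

Term probabilities: M 0.3307, M+2 0.4425, M+4 0.1974, M+6 0.0294. Base peak = M+2.
P(M+2) = C(3,1) × 0.69150^2 × 0.30850^1 = 3 × 0.47817225 × 0.3085 = 0.442548 (base)
P(M+6) = C(3,3) × 0.69150^0 × 0.30850^3 = 1 × 1.0000 × 0.02936064 = 0.029361
Relative intensity = 0.029361 / 0.442548 × 100 = 6.63

6.63%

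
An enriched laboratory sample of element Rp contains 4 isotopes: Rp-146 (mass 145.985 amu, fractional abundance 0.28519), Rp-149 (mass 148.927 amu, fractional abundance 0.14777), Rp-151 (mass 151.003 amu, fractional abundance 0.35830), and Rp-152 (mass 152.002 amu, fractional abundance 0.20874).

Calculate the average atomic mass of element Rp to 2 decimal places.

Weight each isotope mass by its fractional abundance: 0.28519 × 145.985 + 0.14777 × 148.927 + 0.35830 × 151.003 + 0.20874 × 152.002
= 41.6335 + 22.0069 + 54.1044 + 31.7289 = 149.4737 amu

149.47 amu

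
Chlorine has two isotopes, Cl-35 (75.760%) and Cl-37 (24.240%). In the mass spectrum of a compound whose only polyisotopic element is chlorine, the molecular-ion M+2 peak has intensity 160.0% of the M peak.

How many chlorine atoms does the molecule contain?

5

For n independent Cl atoms, I(M+2)/I(M) = n · (abundance Cl-37) / (abundance Cl-35) = n · 0.24240/0.75760.
n = 1.600 × 0.75760/0.24240 = 5.00 ≈ 5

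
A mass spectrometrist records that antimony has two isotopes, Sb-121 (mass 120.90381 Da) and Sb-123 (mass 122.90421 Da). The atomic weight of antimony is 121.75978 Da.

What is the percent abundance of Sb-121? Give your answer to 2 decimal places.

57.21%

With x = fraction of Sb-121 (so Sb-123 is 1 − x):
120.90381·x + 122.90421·(1 − x) = 121.75978
(120.90381 − 122.90421)·x = 121.75978 − 122.90421
x = -1.14443 / -2.00040 = 0.57210 → 57.21% Sb-121, 42.79% Sb-123.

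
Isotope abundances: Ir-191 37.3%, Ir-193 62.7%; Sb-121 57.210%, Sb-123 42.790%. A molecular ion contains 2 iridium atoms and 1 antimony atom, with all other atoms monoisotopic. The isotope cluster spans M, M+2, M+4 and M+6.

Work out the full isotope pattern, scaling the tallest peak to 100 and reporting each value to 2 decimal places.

18.73 : 76.96 : 100.00 : 39.58

Iridium pattern (n=2): 0.139129 : 0.467742 : 0.393129
Antimony pattern (n=1): 0.5721 : 0.4279
Convolve the two distributions (both contribute in 2-u steps):
  M: 0.139129×0.5721 = 0.079596
  M+2: 0.139129×0.4279 + 0.467742×0.5721 = 0.327128
  M+4: 0.467742×0.4279 + 0.393129×0.5721 = 0.425056
  M+6: 0.393129×0.4279 = 0.168220
Scale to base peak (0.425056) = 100: 18.73 : 76.96 : 100.00 : 39.58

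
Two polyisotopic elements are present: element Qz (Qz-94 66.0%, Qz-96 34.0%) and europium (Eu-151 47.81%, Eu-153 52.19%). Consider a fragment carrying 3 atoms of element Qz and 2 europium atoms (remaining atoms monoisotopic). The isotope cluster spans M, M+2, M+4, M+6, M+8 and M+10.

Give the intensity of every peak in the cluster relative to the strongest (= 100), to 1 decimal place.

Element Qz pattern (n=3): 0.287496 : 0.444312 : 0.228888 : 0.039304
Europium pattern (n=2): 0.22857961 : 0.49904078 : 0.27237961
Convolve the two distributions (both contribute in 2-u steps):
  M: 0.287496×0.22857961 = 0.065716
  M+2: 0.287496×0.49904078 + 0.444312×0.22857961 = 0.245033
  M+4: 0.287496×0.27237961 + 0.444312×0.49904078 + 0.228888×0.22857961 = 0.352357
  M+6: 0.444312×0.27237961 + 0.228888×0.49904078 + 0.039304×0.22857961 = 0.244230
  M+8: 0.228888×0.27237961 + 0.039304×0.49904078 = 0.081959
  M+10: 0.039304×0.27237961 = 0.010706
Scale to base peak (0.352357) = 100: 18.7 : 69.5 : 100.0 : 69.3 : 23.3 : 3.0

18.7 : 69.5 : 100.0 : 69.3 : 23.3 : 3.0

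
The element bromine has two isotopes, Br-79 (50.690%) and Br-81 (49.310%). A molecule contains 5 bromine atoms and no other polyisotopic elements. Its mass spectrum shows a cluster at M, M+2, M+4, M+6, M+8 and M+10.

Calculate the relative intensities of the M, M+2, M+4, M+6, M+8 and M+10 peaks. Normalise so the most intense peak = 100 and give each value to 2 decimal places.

Expanding (0.50690 + 0.49310)^5:
P(M) = 0.50690^5 = 0.033467
P(M+2) = 5 × 0.50690^4 × 0.49310^1 = 0.162777
P(M+4) = 10 × 0.50690^3 × 0.49310^2 = 0.316692
P(M+6) = 10 × 0.50690^2 × 0.49310^3 = 0.308070
P(M+8) = 5 × 0.50690^1 × 0.49310^4 = 0.149842
P(M+10) = 0.49310^5 = 0.029152
The M+4 peak is largest (0.316692); scaling to 100 gives 10.57 : 51.40 : 100.00 : 97.28 : 47.31 : 9.21.

10.57 : 51.40 : 100.00 : 97.28 : 47.31 : 9.21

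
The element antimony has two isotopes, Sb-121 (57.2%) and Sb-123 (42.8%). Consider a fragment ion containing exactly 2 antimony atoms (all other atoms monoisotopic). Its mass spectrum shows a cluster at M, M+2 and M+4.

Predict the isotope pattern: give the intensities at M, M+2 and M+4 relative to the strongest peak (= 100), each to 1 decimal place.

66.8 : 100.0 : 37.4

Expanding (0.572 + 0.428)^2:
P(M) = 0.572^2 = 0.327184
P(M+2) = 2 × 0.572^1 × 0.428^1 = 0.489632
P(M+4) = 0.428^2 = 0.183184
The M+2 peak is largest (0.489632); scaling to 100 gives 66.8 : 100.0 : 37.4.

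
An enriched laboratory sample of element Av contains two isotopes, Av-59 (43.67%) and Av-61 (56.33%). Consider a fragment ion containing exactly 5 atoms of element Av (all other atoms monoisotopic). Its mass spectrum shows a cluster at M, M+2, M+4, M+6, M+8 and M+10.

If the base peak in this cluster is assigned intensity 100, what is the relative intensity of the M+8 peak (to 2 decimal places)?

(0.4367 + 0.5633)^5 gives M 0.0159, M+2 0.1024, M+4 0.2643, M+6 0.3409, M+8 0.2198, M+10 0.0567; the largest is M+6.
P(M+6) = C(5,3) × 0.4367^2 × 0.5633^3 = 10 × 0.19070689 × 0.17873897 = 0.340868 (base)
P(M+8) = C(5,4) × 0.4367^1 × 0.5633^4 = 5 × 0.4367 × 0.10068366 = 0.219843
Relative intensity = 0.219843 / 0.340868 × 100 = 64.50

64.50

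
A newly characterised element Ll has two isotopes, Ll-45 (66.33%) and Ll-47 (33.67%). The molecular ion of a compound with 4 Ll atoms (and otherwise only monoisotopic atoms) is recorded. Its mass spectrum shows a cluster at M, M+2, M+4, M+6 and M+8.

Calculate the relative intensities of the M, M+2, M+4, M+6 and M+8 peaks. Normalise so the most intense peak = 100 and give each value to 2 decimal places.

49.25 : 100.00 : 76.14 : 25.77 : 3.27

Expanding (0.6633 + 0.3367)^4:
P(M) = 0.6633^4 = 0.193571
P(M+2) = 4 × 0.6633^3 × 0.3367^1 = 0.393037
P(M+4) = 6 × 0.6633^2 × 0.3367^2 = 0.299266
P(M+6) = 4 × 0.6633^1 × 0.3367^3 = 0.101274
P(M+8) = 0.3367^4 = 0.012852
The M+2 peak is largest (0.393037); scaling to 100 gives 49.25 : 100.00 : 76.14 : 25.77 : 3.27.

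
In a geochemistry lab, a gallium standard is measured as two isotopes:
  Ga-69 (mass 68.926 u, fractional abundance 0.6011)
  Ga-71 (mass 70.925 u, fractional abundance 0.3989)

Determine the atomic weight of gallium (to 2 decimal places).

69.72 u

Average mass = Σ (abundance × isotope mass) = 0.6011 × 68.926 + 0.3989 × 70.925
= 41.4314 + 28.2920 = 69.7234 u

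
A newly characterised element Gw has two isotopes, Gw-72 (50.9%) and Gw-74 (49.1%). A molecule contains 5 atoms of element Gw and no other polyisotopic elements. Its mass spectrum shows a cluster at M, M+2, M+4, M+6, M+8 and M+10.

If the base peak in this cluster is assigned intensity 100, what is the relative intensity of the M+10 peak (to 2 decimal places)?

Binomial terms of (0.509 + 0.491)^5: M 0.0342, M+2 0.1648, M+4 0.3179, M+6 0.3067, M+8 0.1479, M+10 0.0285 → M+4 is the base peak.
P(M+4) = C(5,2) × 0.509^3 × 0.491^2 = 10 × 0.13187223 × 0.241081 = 0.317919 (base)
P(M+10) = C(5,5) × 0.509^0 × 0.491^5 = 1 × 1.0000 × 0.02853694 = 0.028537
Relative intensity = 0.028537 / 0.317919 × 100 = 8.98

8.98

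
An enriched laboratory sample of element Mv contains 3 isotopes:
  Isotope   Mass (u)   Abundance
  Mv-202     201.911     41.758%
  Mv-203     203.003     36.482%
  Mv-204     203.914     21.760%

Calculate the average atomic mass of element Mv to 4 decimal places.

The abundance-weighted mean is 0.41758 × 201.911 + 0.36482 × 203.003 + 0.21760 × 203.914
= 84.31400 + 74.05955 + 44.37169 = 202.74524 u

202.7452 u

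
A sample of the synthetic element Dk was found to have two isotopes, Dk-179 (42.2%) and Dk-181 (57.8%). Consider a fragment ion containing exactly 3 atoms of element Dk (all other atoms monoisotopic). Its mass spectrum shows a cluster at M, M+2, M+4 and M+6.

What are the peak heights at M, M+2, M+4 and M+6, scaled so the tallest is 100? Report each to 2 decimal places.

Each Dk atom is independently Dk-179 (p = 0.422) or Dk-181 (q = 0.578); the cluster is the binomial expansion (p + q)^3.
P(M) = 0.422^3 = 0.075151
P(M+2) = 3 × 0.422^2 × 0.578^1 = 0.308798
P(M+4) = 3 × 0.422^1 × 0.578^2 = 0.422950
P(M+6) = 0.578^3 = 0.193101
The M+4 peak is largest (0.422950); scaling to 100 gives 17.77 : 73.01 : 100.00 : 45.66.

17.77 : 73.01 : 100.00 : 45.66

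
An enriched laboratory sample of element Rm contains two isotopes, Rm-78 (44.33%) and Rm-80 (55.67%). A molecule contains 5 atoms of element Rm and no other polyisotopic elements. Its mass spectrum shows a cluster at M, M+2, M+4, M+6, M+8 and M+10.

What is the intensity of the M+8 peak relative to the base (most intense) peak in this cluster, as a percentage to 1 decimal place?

62.8%

Term probabilities: M 0.0171, M+2 0.1075, M+4 0.2700, M+6 0.3390, M+8 0.2129, M+10 0.0535. Base peak = M+6.
P(M+6) = C(5,3) × 0.4433^2 × 0.5567^3 = 10 × 0.19651489 × 0.17252962 = 0.339046 (base)
P(M+8) = C(5,4) × 0.4433^1 × 0.5567^4 = 5 × 0.4433 × 0.09604724 = 0.212889
Relative intensity = 0.212889 / 0.339046 × 100 = 62.8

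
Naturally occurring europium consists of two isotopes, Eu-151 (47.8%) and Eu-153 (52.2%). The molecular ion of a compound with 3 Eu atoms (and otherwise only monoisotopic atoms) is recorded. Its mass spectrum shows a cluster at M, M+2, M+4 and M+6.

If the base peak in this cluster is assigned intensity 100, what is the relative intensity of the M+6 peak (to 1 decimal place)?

(0.478 + 0.522)^3 gives M 0.1092, M+2 0.3578, M+4 0.3907, M+6 0.1422; the largest is M+4.
P(M+4) = C(3,2) × 0.478^1 × 0.522^2 = 3 × 0.4780 × 0.272484 = 0.390742 (base)
P(M+6) = C(3,3) × 0.478^0 × 0.522^3 = 1 × 1.0000 × 0.14223665 = 0.142237
Relative intensity = 0.142237 / 0.390742 × 100 = 36.4

36.4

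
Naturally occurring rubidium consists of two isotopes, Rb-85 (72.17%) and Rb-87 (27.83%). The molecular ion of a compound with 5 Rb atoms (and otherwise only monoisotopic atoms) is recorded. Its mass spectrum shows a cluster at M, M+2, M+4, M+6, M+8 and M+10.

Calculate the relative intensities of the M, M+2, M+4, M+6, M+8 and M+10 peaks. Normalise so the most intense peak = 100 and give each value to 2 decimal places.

The 5 Rb atoms are independent, so intensities follow the terms of (0.7217 + 0.2783)^5.
P(M) = 0.7217^5 = 0.195787
P(M+2) = 5 × 0.7217^4 × 0.2783^1 = 0.377494
P(M+4) = 10 × 0.7217^3 × 0.2783^2 = 0.291136
P(M+6) = 10 × 0.7217^2 × 0.2783^3 = 0.112267
P(M+8) = 5 × 0.7217^1 × 0.2783^4 = 0.021646
P(M+10) = 0.2783^5 = 0.001669
The M+2 peak is largest (0.377494); scaling to 100 gives 51.86 : 100.00 : 77.12 : 29.74 : 5.73 : 0.44.

51.86 : 100.00 : 77.12 : 29.74 : 5.73 : 0.44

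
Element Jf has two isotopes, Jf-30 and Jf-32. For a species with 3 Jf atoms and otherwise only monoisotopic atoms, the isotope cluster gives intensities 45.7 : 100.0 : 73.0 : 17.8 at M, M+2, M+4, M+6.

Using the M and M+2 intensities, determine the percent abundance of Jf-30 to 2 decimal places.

If p is the fraction of Jf that is Jf-30, then I(M+2)/I(M) = [C(3,1)·p^2·(1−p)] / p^3 = 3·(1−p)/p = 100.0/45.7 = 2.1882
(1−p)/p = 2.1882/3 = 0.7294  ⇒  p = 1/(1 + 0.7294) = 0.5782
Jf-30: 57.82%, Jf-32: 42.18%.

57.82%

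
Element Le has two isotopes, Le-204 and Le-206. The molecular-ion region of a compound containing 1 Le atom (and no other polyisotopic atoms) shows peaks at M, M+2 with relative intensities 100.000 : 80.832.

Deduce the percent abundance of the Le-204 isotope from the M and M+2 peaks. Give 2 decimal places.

55.30%

If p is the fraction of Le that is Le-204, then I(M+2)/I(M) = [C(1,1)·p^0·(1−p)] / p^1 = 1·(1−p)/p = 80.832/100.000 = 0.8083
(1−p)/p = 0.8083/1 = 0.8083  ⇒  p = 1/(1 + 0.8083) = 0.5530
Le-204: 55.30%, Le-206: 44.70%.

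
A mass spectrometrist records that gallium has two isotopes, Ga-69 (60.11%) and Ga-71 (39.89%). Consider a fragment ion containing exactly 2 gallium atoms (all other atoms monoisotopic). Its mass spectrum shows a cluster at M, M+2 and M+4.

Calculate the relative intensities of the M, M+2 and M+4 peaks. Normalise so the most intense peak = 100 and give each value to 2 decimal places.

75.34 : 100.00 : 33.18

Each Ga atom is independently Ga-69 (p = 0.6011) or Ga-71 (q = 0.3989); the cluster is the binomial expansion (p + q)^2.
P(M) = 0.6011^2 = 0.361321
P(M+2) = 2 × 0.6011^1 × 0.3989^1 = 0.479558
P(M+4) = 0.3989^2 = 0.159121
The M+2 peak is largest (0.479558); scaling to 100 gives 75.34 : 100.00 : 33.18.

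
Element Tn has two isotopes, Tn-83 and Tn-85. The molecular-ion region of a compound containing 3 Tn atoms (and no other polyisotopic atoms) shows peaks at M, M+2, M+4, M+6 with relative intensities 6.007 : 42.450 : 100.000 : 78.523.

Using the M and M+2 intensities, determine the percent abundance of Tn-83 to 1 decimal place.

If p is the fraction of Tn that is Tn-83, then I(M+2)/I(M) = [C(3,1)·p^2·(1−p)] / p^3 = 3·(1−p)/p = 42.450/6.007 = 7.0668
(1−p)/p = 7.0668/3 = 2.3556  ⇒  p = 1/(1 + 2.3556) = 0.2980
Tn-83: 29.8%, Tn-85: 70.2%.

29.8%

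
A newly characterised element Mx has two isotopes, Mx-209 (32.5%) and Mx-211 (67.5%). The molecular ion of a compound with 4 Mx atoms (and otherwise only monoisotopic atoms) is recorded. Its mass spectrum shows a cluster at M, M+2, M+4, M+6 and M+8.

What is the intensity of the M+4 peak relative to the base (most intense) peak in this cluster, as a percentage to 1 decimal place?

Term probabilities: M 0.0112, M+2 0.0927, M+4 0.2888, M+6 0.3998, M+8 0.2076. Base peak = M+6.
P(M+6) = C(4,3) × 0.325^1 × 0.675^3 = 4 × 0.3250 × 0.30754688 = 0.399811 (base)
P(M+4) = C(4,2) × 0.325^2 × 0.675^2 = 6 × 0.105625 × 0.455625 = 0.288752
Relative intensity = 0.288752 / 0.399811 × 100 = 72.2

72.2%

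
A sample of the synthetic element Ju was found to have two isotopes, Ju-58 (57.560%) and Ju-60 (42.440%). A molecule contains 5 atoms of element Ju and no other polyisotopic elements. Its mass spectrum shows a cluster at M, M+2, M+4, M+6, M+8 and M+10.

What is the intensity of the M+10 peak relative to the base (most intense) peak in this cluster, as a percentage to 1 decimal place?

4.0%

Binomial terms of (0.57560 + 0.42440)^5: M 0.0632, M+2 0.2329, M+4 0.3435, M+6 0.2533, M+8 0.0934, M+10 0.0138 → M+4 is the base peak.
P(M+4) = C(5,2) × 0.57560^3 × 0.42440^2 = 10 × 0.19070512 × 0.18011536 = 0.343489 (base)
P(M+10) = C(5,5) × 0.57560^0 × 0.42440^5 = 1 × 1.0000 × 0.01376819 = 0.013768
Relative intensity = 0.013768 / 0.343489 × 100 = 4.0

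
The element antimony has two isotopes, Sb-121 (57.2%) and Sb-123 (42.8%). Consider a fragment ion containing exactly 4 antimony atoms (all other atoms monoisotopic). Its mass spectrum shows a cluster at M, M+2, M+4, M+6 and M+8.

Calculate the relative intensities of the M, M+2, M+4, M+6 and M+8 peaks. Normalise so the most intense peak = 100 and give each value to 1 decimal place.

Expanding (0.572 + 0.428)^4:
P(M) = 0.572^4 = 0.107049
P(M+2) = 4 × 0.572^3 × 0.428^1 = 0.320400
P(M+4) = 6 × 0.572^2 × 0.428^2 = 0.359609
P(M+6) = 4 × 0.572^1 × 0.428^3 = 0.179385
P(M+8) = 0.428^4 = 0.033556
The M+4 peak is largest (0.359609); scaling to 100 gives 29.8 : 89.1 : 100.0 : 49.9 : 9.3.

29.8 : 89.1 : 100.0 : 49.9 : 9.3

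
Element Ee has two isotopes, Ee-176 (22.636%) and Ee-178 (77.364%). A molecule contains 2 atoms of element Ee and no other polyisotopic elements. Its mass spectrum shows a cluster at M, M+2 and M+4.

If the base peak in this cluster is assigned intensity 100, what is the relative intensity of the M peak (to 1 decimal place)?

8.6

Term probabilities: M 0.0512, M+2 0.3502, M+4 0.5985. Base peak = M+4.
P(M+4) = C(2,2) × 0.22636^0 × 0.77364^2 = 1 × 1.0000 × 0.59851885 = 0.598519 (base)
P(M) = C(2,0) × 0.22636^2 × 0.77364^0 = 1 × 0.05123885 × 1.0000 = 0.051239
Relative intensity = 0.051239 / 0.598519 × 100 = 8.6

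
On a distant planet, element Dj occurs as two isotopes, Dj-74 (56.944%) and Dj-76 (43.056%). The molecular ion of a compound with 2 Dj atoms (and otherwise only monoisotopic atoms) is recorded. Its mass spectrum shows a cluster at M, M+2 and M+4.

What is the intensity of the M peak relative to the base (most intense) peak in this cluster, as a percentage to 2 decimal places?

66.13%

(0.56944 + 0.43056)^2 gives M 0.3243, M+2 0.4904, M+4 0.1854; the largest is M+2.
P(M+2) = C(2,1) × 0.56944^1 × 0.43056^1 = 2 × 0.56944 × 0.43056 = 0.490356 (base)
P(M) = C(2,0) × 0.56944^2 × 0.43056^0 = 1 × 0.32426191 × 1.0000 = 0.324262
Relative intensity = 0.324262 / 0.490356 × 100 = 66.13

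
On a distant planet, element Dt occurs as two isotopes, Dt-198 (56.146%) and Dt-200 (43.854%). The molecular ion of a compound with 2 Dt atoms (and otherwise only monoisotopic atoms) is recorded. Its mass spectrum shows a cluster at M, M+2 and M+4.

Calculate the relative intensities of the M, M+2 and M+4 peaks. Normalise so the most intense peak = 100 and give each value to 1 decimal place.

64.0 : 100.0 : 39.1

Expanding (0.56146 + 0.43854)^2:
P(M) = 0.56146^2 = 0.315237
P(M+2) = 2 × 0.56146^1 × 0.43854^1 = 0.492445
P(M+4) = 0.43854^2 = 0.192317
The M+2 peak is largest (0.492445); scaling to 100 gives 64.0 : 100.0 : 39.1.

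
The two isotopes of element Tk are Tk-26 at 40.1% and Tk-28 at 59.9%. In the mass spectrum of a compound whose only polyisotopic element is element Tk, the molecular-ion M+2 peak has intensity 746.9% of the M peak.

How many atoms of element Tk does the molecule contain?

The M+2/M ratio from n Tk atoms is n · q/p = n · 0.599/0.401.
n = 7.469 × 0.401/0.599 = 5.00 ≈ 5

5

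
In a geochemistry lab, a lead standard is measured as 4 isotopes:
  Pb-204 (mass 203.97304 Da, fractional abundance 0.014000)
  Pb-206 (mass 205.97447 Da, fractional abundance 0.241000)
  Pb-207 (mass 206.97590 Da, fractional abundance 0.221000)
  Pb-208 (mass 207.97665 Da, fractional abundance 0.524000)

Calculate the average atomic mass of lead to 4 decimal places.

207.2169 Da

The abundance-weighted mean is 0.014000 × 203.97304 + 0.241000 × 205.97447 + 0.221000 × 206.97590 + 0.524000 × 207.97665
= 2.855623 + 49.639847 + 45.741674 + 108.979765 = 207.216909 Da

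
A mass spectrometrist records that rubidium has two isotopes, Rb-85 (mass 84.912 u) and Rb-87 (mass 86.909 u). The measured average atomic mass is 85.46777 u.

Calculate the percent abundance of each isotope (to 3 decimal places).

Let x be the fractional abundance of Rb-85; then Rb-87 has abundance 1 − x.
84.912·x + 86.909·(1 − x) = 85.46777
(84.912 − 86.909)·x = 85.46777 − 86.909
x = -1.44123 / -1.997 = 0.72170 → 72.170% Rb-85, 27.830% Rb-87.

Rb-85: 72.170%, Rb-87: 27.830%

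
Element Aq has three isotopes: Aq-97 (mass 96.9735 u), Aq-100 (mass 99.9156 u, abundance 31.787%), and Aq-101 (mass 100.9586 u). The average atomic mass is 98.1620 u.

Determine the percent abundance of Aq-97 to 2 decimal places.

Let x and y be the fractions of Aq-97 and Aq-101. Then x + y = 1 − 0.31787 = 0.68213 and 96.9735x + 100.9586y = 98.1620 − 0.31787×99.9156 = 66.401828228.
Substituting: 96.9735x + 100.9586(0.68213 − x) = 66.401828228
(96.9735 − 100.9586)x = -2.46506159  ⇒  x = 0.61857, y = 0.06356
Aq-97: 61.86%, Aq-101: 6.36%.

61.86%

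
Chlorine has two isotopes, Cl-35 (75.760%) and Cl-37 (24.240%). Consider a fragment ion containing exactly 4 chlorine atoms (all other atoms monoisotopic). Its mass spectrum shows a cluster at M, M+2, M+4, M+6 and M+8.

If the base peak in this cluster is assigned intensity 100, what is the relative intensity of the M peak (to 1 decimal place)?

Term probabilities: M 0.3294, M+2 0.4216, M+4 0.2023, M+6 0.0432, M+8 0.0035. Base peak = M+2.
P(M+2) = C(4,1) × 0.75760^3 × 0.24240^1 = 4 × 0.4348304 × 0.2424 = 0.421612 (base)
P(M) = C(4,0) × 0.75760^4 × 0.24240^0 = 1 × 0.32942751 × 1.0000 = 0.329428
Relative intensity = 0.329428 / 0.421612 × 100 = 78.1

78.1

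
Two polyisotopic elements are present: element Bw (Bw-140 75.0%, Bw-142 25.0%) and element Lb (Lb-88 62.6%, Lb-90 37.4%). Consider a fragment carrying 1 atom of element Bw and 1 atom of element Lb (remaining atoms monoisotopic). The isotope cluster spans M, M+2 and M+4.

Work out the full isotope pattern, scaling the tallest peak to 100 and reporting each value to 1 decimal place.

Element Bw pattern (n=1): 0.7500 : 0.2500
Element Lb pattern (n=1): 0.6260 : 0.3740
Convolve the two distributions (both contribute in 2-u steps):
  M: 0.7500×0.6260 = 0.469500
  M+2: 0.7500×0.3740 + 0.2500×0.6260 = 0.437000
  M+4: 0.2500×0.3740 = 0.093500
Scale to base peak (0.469500) = 100: 100.0 : 93.1 : 19.9

100.0 : 93.1 : 19.9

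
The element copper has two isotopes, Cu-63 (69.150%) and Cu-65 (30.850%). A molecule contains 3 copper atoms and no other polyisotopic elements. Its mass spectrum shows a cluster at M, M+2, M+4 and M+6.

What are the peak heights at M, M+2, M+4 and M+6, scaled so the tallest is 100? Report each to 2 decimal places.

74.72 : 100.00 : 44.61 : 6.63

Expanding (0.69150 + 0.30850)^3:
P(M) = 0.69150^3 = 0.330656
P(M+2) = 3 × 0.69150^2 × 0.30850^1 = 0.442548
P(M+4) = 3 × 0.69150^1 × 0.30850^2 = 0.197435
P(M+6) = 0.30850^3 = 0.029361
The M+2 peak is largest (0.442548); scaling to 100 gives 74.72 : 100.00 : 44.61 : 6.63.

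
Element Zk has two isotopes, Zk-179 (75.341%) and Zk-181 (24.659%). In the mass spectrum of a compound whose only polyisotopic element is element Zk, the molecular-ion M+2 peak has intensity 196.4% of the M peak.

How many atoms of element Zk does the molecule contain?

6

For n independent Zk atoms, I(M+2)/I(M) = n · (abundance Zk-181) / (abundance Zk-179) = n · 0.24659/0.75341.
n = 1.964 × 0.75341/0.24659 = 6.00 ≈ 6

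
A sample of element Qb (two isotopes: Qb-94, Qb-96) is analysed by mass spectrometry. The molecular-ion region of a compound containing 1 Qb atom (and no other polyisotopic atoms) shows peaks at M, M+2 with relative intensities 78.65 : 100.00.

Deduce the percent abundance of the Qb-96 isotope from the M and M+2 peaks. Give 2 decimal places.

55.98%

If p is the fraction of Qb that is Qb-94, then I(M+2)/I(M) = [C(1,1)·p^0·(1−p)] / p^1 = 1·(1−p)/p = 100.00/78.65 = 1.2715
(1−p)/p = 1.2715/1 = 1.2715  ⇒  p = 1/(1 + 1.2715) = 0.4402
Qb-94: 44.02%, Qb-96: 55.98%.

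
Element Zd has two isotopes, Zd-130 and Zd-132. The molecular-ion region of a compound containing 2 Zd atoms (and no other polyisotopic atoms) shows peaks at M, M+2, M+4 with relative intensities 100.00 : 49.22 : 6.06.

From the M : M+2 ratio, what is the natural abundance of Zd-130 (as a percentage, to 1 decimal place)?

If p is the fraction of Zd that is Zd-130, then I(M+2)/I(M) = [C(2,1)·p^1·(1−p)] / p^2 = 2·(1−p)/p = 49.22/100.00 = 0.4922
(1−p)/p = 0.4922/2 = 0.2461  ⇒  p = 1/(1 + 0.2461) = 0.8025
Zd-130: 80.3%, Zd-132: 19.7%.

80.3%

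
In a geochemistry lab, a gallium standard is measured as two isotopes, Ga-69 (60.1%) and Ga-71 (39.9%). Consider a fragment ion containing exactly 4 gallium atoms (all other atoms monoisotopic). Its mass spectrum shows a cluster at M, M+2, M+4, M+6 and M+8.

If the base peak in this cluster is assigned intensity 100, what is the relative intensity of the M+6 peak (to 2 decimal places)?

Binomial terms of (0.601 + 0.399)^4: M 0.1305, M+2 0.3465, M+4 0.3450, M+6 0.1527, M+8 0.0253 → M+2 is the base peak.
P(M+2) = C(4,1) × 0.601^3 × 0.399^1 = 4 × 0.2170818 × 0.3990 = 0.346463 (base)
P(M+6) = C(4,3) × 0.601^1 × 0.399^3 = 4 × 0.6010 × 0.0635212 = 0.152705
Relative intensity = 0.152705 / 0.346463 × 100 = 44.08

44.08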